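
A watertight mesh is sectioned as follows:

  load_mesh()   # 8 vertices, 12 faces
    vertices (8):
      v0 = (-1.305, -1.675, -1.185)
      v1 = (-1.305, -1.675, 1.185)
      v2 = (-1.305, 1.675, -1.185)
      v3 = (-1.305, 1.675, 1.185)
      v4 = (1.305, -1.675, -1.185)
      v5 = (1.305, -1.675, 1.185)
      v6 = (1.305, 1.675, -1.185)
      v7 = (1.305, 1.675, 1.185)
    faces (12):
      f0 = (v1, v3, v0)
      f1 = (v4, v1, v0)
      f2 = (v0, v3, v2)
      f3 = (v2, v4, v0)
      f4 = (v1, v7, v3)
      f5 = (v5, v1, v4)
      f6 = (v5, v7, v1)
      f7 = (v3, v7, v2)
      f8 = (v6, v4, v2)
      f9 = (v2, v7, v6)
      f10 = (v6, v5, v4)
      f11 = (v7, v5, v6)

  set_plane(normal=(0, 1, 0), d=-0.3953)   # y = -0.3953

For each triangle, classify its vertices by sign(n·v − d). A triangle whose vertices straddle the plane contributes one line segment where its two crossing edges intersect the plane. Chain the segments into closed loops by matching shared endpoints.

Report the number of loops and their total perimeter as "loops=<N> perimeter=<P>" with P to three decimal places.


Straddling triangles (8 of 12):
  (v1,v3,v0) [-+-] → (-1.305, -0.3953, 1.185)–(-1.305, -0.3953, -0.27966)  len=1.4647
  (v0,v3,v2) [-++] → (-1.305, -0.3953, -0.27966)–(-1.305, -0.3953, -1.185)  len=0.9053
  (v2,v4,v0) [+--] → (0.30798, -0.3953, -1.185)–(-1.305, -0.3953, -1.185)  len=1.6130
  (v1,v7,v3) [-++] → (-0.30798, -0.3953, 1.185)–(-1.305, -0.3953, 1.185)  len=0.9970
  (v5,v7,v1) [-+-] → (1.305, -0.3953, 1.185)–(-0.30798, -0.3953, 1.185)  len=1.6130
  (v6,v4,v2) [+-+] → (1.305, -0.3953, -1.185)–(0.30798, -0.3953, -1.185)  len=0.9970
  (v6,v5,v4) [+--] → (1.305, -0.3953, 0.27966)–(1.305, -0.3953, -1.185)  len=1.4647
  (v7,v5,v6) [+-+] → (1.305, -0.3953, 1.185)–(1.305, -0.3953, 0.27966)  len=0.9053

Chained into 1 loop(s):
  loop 1: 8 segments, perimeter = 9.9600
Total perimeter = 9.960

loops=1 perimeter=9.960


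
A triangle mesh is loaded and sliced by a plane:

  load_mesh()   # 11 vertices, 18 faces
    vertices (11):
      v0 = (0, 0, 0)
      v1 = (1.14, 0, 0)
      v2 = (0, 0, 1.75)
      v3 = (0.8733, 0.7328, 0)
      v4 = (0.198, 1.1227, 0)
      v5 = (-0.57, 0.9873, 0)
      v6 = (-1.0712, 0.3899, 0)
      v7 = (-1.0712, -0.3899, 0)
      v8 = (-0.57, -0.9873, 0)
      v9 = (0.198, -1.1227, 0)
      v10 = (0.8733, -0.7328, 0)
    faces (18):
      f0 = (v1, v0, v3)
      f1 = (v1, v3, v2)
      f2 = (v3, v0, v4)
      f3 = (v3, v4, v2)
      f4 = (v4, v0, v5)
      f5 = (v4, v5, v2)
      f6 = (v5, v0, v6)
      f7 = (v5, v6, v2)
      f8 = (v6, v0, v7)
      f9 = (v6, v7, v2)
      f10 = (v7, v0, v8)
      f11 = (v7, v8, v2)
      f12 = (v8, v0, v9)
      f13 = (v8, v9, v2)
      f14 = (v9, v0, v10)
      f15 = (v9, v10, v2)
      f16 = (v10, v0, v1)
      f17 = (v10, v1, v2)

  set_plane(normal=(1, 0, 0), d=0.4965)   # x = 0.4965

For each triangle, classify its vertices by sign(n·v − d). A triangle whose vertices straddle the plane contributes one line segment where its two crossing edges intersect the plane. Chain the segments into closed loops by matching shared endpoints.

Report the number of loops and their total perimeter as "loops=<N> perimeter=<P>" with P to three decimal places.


loops=1 perimeter=4.704

Straddling triangles (8 of 18):
  (v1,v0,v3) [+-+] → (0.4965, 0, 0)–(0.4965, 0.416621, 0)  len=0.4166
  (v1,v3,v2) [++-] → (0.4965, 0.416621, 0.755067)–(0.4965, 0, 0.987829)  len=0.4772
  (v3,v0,v4) [+--] → (0.4965, 0.416621, 0)–(0.4965, 0.950354, 0)  len=0.5337
  (v3,v4,v2) [+--] → (0.4965, 0.950354, 0)–(0.4965, 0.416621, 0.755067)  len=0.9247
  (v9,v0,v10) [--+] → (0.4965, -0.416621, 0)–(0.4965, -0.950354, 0)  len=0.5337
  (v9,v10,v2) [-+-] → (0.4965, -0.950354, 0)–(0.4965, -0.416621, 0.755067)  len=0.9247
  (v10,v0,v1) [+-+] → (0.4965, -0.416621, 0)–(0.4965, 0, 0)  len=0.4166
  (v10,v1,v2) [++-] → (0.4965, 0, 0.987829)–(0.4965, -0.416621, 0.755067)  len=0.4772

Chained into 1 loop(s):
  loop 1: 8 segments, perimeter = 4.7045
Total perimeter = 4.704


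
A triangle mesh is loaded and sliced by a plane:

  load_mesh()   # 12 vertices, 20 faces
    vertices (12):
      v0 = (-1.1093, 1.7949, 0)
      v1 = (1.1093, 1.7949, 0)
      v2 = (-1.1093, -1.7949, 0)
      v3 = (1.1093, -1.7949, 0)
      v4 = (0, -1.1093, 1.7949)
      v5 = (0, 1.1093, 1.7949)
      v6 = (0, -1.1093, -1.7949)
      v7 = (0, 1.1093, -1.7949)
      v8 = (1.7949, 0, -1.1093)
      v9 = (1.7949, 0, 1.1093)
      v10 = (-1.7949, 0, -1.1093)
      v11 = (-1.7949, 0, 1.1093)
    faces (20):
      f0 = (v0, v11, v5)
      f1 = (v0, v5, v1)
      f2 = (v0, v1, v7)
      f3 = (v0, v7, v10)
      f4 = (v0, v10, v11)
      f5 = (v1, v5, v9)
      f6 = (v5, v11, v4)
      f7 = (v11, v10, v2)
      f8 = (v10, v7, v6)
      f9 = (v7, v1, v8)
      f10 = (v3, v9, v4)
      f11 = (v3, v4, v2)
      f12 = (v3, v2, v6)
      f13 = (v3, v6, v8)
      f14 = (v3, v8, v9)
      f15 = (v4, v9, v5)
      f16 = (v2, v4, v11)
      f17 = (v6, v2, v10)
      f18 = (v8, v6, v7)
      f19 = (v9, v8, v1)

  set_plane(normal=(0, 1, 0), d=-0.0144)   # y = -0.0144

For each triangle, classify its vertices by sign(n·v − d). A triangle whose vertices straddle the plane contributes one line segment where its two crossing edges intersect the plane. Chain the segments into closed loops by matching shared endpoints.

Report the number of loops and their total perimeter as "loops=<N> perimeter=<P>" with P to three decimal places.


Straddling triangles (10 of 20):
  (v5,v11,v4) [++-] → (-1.7716, -0.0144, 1.1182)–(0, -0.0144, 1.7949)  len=1.8964
  (v11,v10,v2) [++-] → (-1.7894, -0.0144, -1.1004)–(-1.7894, -0.0144, 1.1004)  len=2.2008
  (v10,v7,v6) [++-] → (0, -0.0144, -1.7949)–(-1.7716, -0.0144, -1.1182)  len=1.8964
  (v3,v9,v4) [-+-] → (1.7894, -0.0144, 1.1004)–(1.7716, -0.0144, 1.1182)  len=0.0252
  (v3,v6,v8) [--+] → (1.7716, -0.0144, -1.1182)–(1.7894, -0.0144, -1.1004)  len=0.0252
  (v3,v8,v9) [-++] → (1.7894, -0.0144, -1.1004)–(1.7894, -0.0144, 1.1004)  len=2.2008
  (v4,v9,v5) [-++] → (1.7716, -0.0144, 1.1182)–(0, -0.0144, 1.7949)  len=1.8964
  (v2,v4,v11) [--+] → (-1.7716, -0.0144, 1.1182)–(-1.7894, -0.0144, 1.1004)  len=0.0252
  (v6,v2,v10) [--+] → (-1.7894, -0.0144, -1.1004)–(-1.7716, -0.0144, -1.1182)  len=0.0252
  (v8,v6,v7) [+-+] → (1.7716, -0.0144, -1.1182)–(0, -0.0144, -1.7949)  len=1.8964

Chained into 1 loop(s):
  loop 1: 10 segments, perimeter = 12.0881
Total perimeter = 12.088

loops=1 perimeter=12.088


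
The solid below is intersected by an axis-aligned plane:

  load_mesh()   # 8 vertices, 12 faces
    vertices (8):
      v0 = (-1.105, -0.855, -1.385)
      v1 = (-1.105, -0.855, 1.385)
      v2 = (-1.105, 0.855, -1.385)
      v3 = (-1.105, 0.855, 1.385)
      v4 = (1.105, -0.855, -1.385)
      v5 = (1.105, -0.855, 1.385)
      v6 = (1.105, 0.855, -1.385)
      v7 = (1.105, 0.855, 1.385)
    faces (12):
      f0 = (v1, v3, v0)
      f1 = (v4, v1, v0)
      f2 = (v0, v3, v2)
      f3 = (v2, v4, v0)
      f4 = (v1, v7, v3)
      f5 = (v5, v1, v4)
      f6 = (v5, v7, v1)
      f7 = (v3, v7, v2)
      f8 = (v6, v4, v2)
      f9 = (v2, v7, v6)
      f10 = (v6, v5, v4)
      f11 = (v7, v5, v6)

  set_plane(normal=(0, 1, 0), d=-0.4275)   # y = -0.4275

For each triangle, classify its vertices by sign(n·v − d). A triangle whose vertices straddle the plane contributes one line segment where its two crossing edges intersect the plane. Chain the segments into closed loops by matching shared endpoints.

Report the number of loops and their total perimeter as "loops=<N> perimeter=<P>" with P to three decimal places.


Straddling triangles (8 of 12):
  (v1,v3,v0) [-+-] → (-1.105, -0.4275, 1.385)–(-1.105, -0.4275, -0.6925)  len=2.0775
  (v0,v3,v2) [-++] → (-1.105, -0.4275, -0.6925)–(-1.105, -0.4275, -1.385)  len=0.6925
  (v2,v4,v0) [+--] → (0.5525, -0.4275, -1.385)–(-1.105, -0.4275, -1.385)  len=1.6575
  (v1,v7,v3) [-++] → (-0.5525, -0.4275, 1.385)–(-1.105, -0.4275, 1.385)  len=0.5525
  (v5,v7,v1) [-+-] → (1.105, -0.4275, 1.385)–(-0.5525, -0.4275, 1.385)  len=1.6575
  (v6,v4,v2) [+-+] → (1.105, -0.4275, -1.385)–(0.5525, -0.4275, -1.385)  len=0.5525
  (v6,v5,v4) [+--] → (1.105, -0.4275, 0.6925)–(1.105, -0.4275, -1.385)  len=2.0775
  (v7,v5,v6) [+-+] → (1.105, -0.4275, 1.385)–(1.105, -0.4275, 0.6925)  len=0.6925

Chained into 1 loop(s):
  loop 1: 8 segments, perimeter = 9.9600
Total perimeter = 9.960

loops=1 perimeter=9.960


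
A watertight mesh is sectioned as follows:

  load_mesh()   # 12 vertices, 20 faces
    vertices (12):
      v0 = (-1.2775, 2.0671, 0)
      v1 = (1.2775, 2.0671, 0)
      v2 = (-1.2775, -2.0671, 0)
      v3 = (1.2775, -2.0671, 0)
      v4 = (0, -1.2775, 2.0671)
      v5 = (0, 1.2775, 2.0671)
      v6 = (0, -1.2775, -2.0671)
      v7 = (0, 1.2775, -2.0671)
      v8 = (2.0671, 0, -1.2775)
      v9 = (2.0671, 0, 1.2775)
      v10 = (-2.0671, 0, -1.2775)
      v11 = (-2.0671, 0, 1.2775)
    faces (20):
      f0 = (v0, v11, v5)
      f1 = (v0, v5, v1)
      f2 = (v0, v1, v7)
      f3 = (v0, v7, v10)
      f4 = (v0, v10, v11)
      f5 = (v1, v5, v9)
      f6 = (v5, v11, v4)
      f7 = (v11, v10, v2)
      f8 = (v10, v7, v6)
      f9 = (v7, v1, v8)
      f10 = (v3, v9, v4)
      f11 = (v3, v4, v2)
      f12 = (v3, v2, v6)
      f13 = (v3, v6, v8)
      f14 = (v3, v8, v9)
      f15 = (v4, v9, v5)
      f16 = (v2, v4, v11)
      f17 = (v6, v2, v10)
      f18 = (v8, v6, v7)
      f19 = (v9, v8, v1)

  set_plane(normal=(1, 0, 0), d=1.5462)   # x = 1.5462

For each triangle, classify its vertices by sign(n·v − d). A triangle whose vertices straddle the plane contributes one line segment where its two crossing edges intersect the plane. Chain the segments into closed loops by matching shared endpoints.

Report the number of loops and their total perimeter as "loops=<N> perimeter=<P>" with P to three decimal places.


Straddling triangles (8 of 20):
  (v1,v5,v9) [--+] → (1.5462, 0.321924, 1.47648)–(1.5462, 1.36367, 0.434732)  len=1.4732
  (v7,v1,v8) [--+] → (1.5462, 1.36367, -0.434732)–(1.5462, 0.321924, -1.47648)  len=1.4732
  (v3,v9,v4) [-+-] → (1.5462, -1.36367, 0.434732)–(1.5462, -0.321924, 1.47648)  len=1.4732
  (v3,v6,v8) [--+] → (1.5462, -0.321924, -1.47648)–(1.5462, -1.36367, -0.434732)  len=1.4732
  (v3,v8,v9) [-++] → (1.5462, -1.36367, -0.434732)–(1.5462, -1.36367, 0.434732)  len=0.8695
  (v4,v9,v5) [-+-] → (1.5462, -0.321924, 1.47648)–(1.5462, 0.321924, 1.47648)  len=0.6438
  (v8,v6,v7) [+--] → (1.5462, -0.321924, -1.47648)–(1.5462, 0.321924, -1.47648)  len=0.6438
  (v9,v8,v1) [++-] → (1.5462, 1.36367, -0.434732)–(1.5462, 1.36367, 0.434732)  len=0.8695

Chained into 1 loop(s):
  loop 1: 8 segments, perimeter = 8.9196
Total perimeter = 8.920

loops=1 perimeter=8.920


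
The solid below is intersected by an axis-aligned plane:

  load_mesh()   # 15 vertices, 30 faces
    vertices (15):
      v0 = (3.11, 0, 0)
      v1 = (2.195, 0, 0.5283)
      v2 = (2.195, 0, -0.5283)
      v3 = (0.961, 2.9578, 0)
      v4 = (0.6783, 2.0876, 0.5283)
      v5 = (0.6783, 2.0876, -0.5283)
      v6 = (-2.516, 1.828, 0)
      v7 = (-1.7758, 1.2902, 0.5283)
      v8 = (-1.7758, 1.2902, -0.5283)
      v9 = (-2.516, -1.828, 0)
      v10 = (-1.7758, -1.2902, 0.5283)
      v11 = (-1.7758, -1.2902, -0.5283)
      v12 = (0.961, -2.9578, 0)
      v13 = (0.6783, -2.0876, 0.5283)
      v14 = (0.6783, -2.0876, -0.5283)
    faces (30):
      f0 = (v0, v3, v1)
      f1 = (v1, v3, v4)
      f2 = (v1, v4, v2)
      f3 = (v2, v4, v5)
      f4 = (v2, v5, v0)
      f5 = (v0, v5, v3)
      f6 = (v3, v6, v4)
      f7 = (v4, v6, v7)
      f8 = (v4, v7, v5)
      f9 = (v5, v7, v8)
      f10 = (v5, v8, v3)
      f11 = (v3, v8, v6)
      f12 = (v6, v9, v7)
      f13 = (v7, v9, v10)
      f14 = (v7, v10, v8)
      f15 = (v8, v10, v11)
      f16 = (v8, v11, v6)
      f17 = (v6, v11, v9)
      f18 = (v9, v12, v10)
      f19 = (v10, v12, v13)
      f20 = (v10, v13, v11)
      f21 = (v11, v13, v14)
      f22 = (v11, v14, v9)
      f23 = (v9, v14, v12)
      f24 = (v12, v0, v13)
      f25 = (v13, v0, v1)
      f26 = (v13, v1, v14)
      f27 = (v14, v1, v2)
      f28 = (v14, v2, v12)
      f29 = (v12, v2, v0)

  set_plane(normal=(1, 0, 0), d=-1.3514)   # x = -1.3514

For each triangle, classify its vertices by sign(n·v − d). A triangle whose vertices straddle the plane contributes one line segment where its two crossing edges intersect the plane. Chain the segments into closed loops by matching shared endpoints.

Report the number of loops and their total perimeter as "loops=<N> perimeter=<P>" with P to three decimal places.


loops=2 perimeter=5.876

Straddling triangles (12 of 30):
  (v3,v6,v4) [+-+] → (-1.3514, 2.20642, 0)–(-1.3514, 1.92265, 0.192611)  len=0.3430
  (v4,v6,v7) [+--] → (-1.3514, 1.92265, 0.192611)–(-1.3514, 1.4281, 0.5283)  len=0.5977
  (v4,v7,v5) [+-+] → (-1.3514, 1.4281, 0.5283)–(-1.3514, 1.4281, 0.345577)  len=0.1827
  (v5,v7,v8) [+--] → (-1.3514, 1.4281, 0.345577)–(-1.3514, 1.4281, -0.5283)  len=0.8739
  (v5,v8,v3) [+-+] → (-1.3514, 1.4281, -0.5283)–(-1.3514, 1.5488, -0.446376)  len=0.1459
  (v3,v8,v6) [+--] → (-1.3514, 1.5488, -0.446376)–(-1.3514, 2.20642, 0)  len=0.7948
  (v9,v12,v10) [-+-] → (-1.3514, -2.20642, 0)–(-1.3514, -1.5488, 0.446376)  len=0.7948
  (v10,v12,v13) [-++] → (-1.3514, -1.5488, 0.446376)–(-1.3514, -1.4281, 0.5283)  len=0.1459
  (v10,v13,v11) [-+-] → (-1.3514, -1.4281, 0.5283)–(-1.3514, -1.4281, -0.345577)  len=0.8739
  (v11,v13,v14) [-++] → (-1.3514, -1.4281, -0.345577)–(-1.3514, -1.4281, -0.5283)  len=0.1827
  (v11,v14,v9) [-+-] → (-1.3514, -1.4281, -0.5283)–(-1.3514, -1.92265, -0.192611)  len=0.5977
  (v9,v14,v12) [-++] → (-1.3514, -1.92265, -0.192611)–(-1.3514, -2.20642, 0)  len=0.3430

Chained into 2 loop(s):
  loop 1: 6 segments, perimeter = 2.9380
  loop 2: 6 segments, perimeter = 2.9380
Total perimeter = 5.876


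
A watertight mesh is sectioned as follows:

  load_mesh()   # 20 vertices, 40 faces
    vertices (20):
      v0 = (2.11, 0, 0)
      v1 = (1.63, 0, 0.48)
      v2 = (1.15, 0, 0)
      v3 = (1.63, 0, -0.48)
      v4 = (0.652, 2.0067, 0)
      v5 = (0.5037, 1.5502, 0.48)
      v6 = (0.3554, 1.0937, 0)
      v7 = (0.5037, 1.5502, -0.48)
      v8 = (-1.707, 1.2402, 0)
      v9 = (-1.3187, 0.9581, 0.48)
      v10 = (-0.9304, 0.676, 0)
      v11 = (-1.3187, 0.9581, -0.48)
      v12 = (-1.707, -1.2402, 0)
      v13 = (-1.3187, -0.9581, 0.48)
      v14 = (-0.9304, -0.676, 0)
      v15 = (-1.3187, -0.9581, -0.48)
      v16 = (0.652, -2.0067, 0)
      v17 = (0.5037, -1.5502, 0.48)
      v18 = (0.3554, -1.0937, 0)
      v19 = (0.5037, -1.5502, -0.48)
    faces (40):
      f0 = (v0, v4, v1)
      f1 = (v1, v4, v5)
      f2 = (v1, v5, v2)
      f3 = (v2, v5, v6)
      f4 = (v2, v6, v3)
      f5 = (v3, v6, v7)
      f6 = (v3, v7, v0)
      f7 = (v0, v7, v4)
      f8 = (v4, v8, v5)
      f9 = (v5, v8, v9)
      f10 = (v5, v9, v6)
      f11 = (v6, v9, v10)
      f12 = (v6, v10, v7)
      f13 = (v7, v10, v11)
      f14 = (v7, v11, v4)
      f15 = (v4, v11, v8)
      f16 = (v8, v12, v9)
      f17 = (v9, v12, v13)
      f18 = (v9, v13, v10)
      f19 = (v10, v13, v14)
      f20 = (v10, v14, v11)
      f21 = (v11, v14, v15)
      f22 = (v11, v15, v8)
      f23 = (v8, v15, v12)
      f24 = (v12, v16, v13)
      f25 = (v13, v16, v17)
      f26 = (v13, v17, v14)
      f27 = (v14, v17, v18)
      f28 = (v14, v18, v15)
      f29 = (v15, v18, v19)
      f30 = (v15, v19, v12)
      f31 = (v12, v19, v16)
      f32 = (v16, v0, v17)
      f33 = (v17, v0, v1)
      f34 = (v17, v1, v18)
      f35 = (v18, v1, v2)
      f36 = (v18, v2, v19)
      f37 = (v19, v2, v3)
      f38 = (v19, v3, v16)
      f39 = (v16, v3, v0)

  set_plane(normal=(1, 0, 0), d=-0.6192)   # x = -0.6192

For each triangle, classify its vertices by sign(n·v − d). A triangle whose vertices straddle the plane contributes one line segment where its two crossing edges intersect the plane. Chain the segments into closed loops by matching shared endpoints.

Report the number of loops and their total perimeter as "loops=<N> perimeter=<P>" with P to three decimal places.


Straddling triangles (16 of 40):
  (v4,v8,v5) [+-+] → (-0.6192, 1.59365, 0)–(-0.6192, 1.39274, 0.236189)  len=0.3101
  (v5,v8,v9) [+--] → (-0.6192, 1.39274, 0.236189)–(-0.6192, 1.18537, 0.48)  len=0.3201
  (v5,v9,v6) [+-+] → (-0.6192, 1.18537, 0.48)–(-0.6192, 1.01476, 0.279439)  len=0.2633
  (v6,v9,v10) [+--] → (-0.6192, 1.01476, 0.279439)–(-0.6192, 0.777095, 0)  len=0.3668
  (v6,v10,v7) [+-+] → (-0.6192, 0.777095, 0)–(-0.6192, 0.865702, -0.10416)  len=0.1367
  (v7,v10,v11) [+--] → (-0.6192, 0.865702, -0.10416)–(-0.6192, 1.18537, -0.48)  len=0.4934
  (v7,v11,v4) [+-+] → (-0.6192, 1.18537, -0.48)–(-0.6192, 1.3303, -0.309624)  len=0.2237
  (v4,v11,v8) [+--] → (-0.6192, 1.3303, -0.309624)–(-0.6192, 1.59365, 0)  len=0.4065
  (v12,v16,v13) [-+-] → (-0.6192, -1.59365, 0)–(-0.6192, -1.3303, 0.309624)  len=0.4065
  (v13,v16,v17) [-++] → (-0.6192, -1.3303, 0.309624)–(-0.6192, -1.18537, 0.48)  len=0.2237
  (v13,v17,v14) [-+-] → (-0.6192, -1.18537, 0.48)–(-0.6192, -0.865702, 0.10416)  len=0.4934
  (v14,v17,v18) [-++] → (-0.6192, -0.865702, 0.10416)–(-0.6192, -0.777095, 0)  len=0.1367
  (v14,v18,v15) [-+-] → (-0.6192, -0.777095, 0)–(-0.6192, -1.01476, -0.279439)  len=0.3668
  (v15,v18,v19) [-++] → (-0.6192, -1.01476, -0.279439)–(-0.6192, -1.18537, -0.48)  len=0.2633
  (v15,v19,v12) [-+-] → (-0.6192, -1.18537, -0.48)–(-0.6192, -1.39274, -0.236189)  len=0.3201
  (v12,v19,v16) [-++] → (-0.6192, -1.39274, -0.236189)–(-0.6192, -1.59365, 0)  len=0.3101

Chained into 2 loop(s):
  loop 1: 8 segments, perimeter = 2.5206
  loop 2: 8 segments, perimeter = 2.5206
Total perimeter = 5.041

loops=2 perimeter=5.041


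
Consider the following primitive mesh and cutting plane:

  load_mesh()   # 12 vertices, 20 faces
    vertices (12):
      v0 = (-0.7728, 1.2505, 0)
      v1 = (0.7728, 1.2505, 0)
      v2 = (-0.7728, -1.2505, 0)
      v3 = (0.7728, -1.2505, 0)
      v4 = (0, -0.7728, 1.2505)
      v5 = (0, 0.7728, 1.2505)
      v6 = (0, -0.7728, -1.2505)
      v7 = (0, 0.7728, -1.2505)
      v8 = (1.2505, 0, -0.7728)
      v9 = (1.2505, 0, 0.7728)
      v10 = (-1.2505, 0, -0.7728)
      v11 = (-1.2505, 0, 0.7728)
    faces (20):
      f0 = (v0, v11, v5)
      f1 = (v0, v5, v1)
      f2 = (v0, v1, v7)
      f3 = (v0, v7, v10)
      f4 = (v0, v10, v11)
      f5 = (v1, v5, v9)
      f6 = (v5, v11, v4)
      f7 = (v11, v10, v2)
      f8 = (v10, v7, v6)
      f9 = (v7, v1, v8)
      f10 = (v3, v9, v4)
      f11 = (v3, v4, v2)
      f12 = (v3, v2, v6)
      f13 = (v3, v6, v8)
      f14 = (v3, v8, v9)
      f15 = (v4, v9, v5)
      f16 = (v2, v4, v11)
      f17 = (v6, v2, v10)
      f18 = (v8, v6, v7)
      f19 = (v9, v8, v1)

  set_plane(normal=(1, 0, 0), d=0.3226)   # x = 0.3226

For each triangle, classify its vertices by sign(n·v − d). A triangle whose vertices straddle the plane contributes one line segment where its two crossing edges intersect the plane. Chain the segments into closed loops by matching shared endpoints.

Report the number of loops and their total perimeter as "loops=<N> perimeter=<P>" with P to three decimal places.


loops=1 perimeter=7.669

Straddling triangles (10 of 20):
  (v0,v5,v1) [--+] → (0.3226, 0.972213, 0.728487)–(0.3226, 1.2505, 0)  len=0.7798
  (v0,v1,v7) [-+-] → (0.3226, 1.2505, 0)–(0.3226, 0.972213, -0.728487)  len=0.7798
  (v1,v5,v9) [+-+] → (0.3226, 0.972213, 0.728487)–(0.3226, 0.573436, 1.12726)  len=0.5640
  (v7,v1,v8) [-++] → (0.3226, 0.972213, -0.728487)–(0.3226, 0.573436, -1.12726)  len=0.5640
  (v3,v9,v4) [++-] → (0.3226, -0.573436, 1.12726)–(0.3226, -0.972213, 0.728487)  len=0.5640
  (v3,v4,v2) [+--] → (0.3226, -0.972213, 0.728487)–(0.3226, -1.2505, 0)  len=0.7798
  (v3,v2,v6) [+--] → (0.3226, -1.2505, 0)–(0.3226, -0.972213, -0.728487)  len=0.7798
  (v3,v6,v8) [+-+] → (0.3226, -0.972213, -0.728487)–(0.3226, -0.573436, -1.12726)  len=0.5640
  (v4,v9,v5) [-+-] → (0.3226, -0.573436, 1.12726)–(0.3226, 0.573436, 1.12726)  len=1.1469
  (v8,v6,v7) [+--] → (0.3226, -0.573436, -1.12726)–(0.3226, 0.573436, -1.12726)  len=1.1469

Chained into 1 loop(s):
  loop 1: 10 segments, perimeter = 7.6689
Total perimeter = 7.669


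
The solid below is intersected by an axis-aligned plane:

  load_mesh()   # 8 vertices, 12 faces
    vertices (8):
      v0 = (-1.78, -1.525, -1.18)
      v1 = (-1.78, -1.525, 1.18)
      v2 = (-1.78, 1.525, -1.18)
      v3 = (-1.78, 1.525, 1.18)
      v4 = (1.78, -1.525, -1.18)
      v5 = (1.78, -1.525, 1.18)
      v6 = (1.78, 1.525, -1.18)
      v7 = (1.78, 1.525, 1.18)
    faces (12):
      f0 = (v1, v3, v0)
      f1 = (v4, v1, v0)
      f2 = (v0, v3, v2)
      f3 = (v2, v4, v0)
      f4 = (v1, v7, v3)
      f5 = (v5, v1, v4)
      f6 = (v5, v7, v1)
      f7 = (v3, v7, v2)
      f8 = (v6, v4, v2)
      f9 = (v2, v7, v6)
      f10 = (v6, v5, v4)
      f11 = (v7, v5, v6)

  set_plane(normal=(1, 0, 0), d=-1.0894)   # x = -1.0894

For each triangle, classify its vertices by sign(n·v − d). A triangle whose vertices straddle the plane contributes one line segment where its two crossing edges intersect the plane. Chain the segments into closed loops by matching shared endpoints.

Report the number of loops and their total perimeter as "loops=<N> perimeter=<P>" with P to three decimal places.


Straddling triangles (8 of 12):
  (v4,v1,v0) [+--] → (-1.0894, -1.525, 0.722187)–(-1.0894, -1.525, -1.18)  len=1.9022
  (v2,v4,v0) [-+-] → (-1.0894, 0.933334, -1.18)–(-1.0894, -1.525, -1.18)  len=2.4583
  (v1,v7,v3) [-+-] → (-1.0894, -0.933334, 1.18)–(-1.0894, 1.525, 1.18)  len=2.4583
  (v5,v1,v4) [+-+] → (-1.0894, -1.525, 1.18)–(-1.0894, -1.525, 0.722187)  len=0.4578
  (v5,v7,v1) [++-] → (-1.0894, -0.933334, 1.18)–(-1.0894, -1.525, 1.18)  len=0.5917
  (v3,v7,v2) [-+-] → (-1.0894, 1.525, 1.18)–(-1.0894, 1.525, -0.722187)  len=1.9022
  (v6,v4,v2) [++-] → (-1.0894, 0.933334, -1.18)–(-1.0894, 1.525, -1.18)  len=0.5917
  (v2,v7,v6) [-++] → (-1.0894, 1.525, -0.722187)–(-1.0894, 1.525, -1.18)  len=0.4578

Chained into 1 loop(s):
  loop 1: 8 segments, perimeter = 10.8200
Total perimeter = 10.820

loops=1 perimeter=10.820


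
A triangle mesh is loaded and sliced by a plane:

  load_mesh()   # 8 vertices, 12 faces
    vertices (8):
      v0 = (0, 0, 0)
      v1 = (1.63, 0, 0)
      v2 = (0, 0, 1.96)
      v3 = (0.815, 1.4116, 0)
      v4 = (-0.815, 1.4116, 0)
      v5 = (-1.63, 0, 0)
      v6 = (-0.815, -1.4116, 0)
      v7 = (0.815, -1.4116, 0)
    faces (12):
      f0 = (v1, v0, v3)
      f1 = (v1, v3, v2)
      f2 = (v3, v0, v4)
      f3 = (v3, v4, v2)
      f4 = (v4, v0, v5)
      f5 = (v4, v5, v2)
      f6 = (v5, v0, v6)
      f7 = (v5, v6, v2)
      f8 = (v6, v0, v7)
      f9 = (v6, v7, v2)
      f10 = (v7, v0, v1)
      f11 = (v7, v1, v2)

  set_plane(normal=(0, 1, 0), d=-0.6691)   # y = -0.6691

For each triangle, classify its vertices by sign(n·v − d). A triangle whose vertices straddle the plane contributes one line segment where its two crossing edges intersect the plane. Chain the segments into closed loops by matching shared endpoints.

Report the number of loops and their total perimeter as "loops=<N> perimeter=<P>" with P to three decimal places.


Straddling triangles (6 of 12):
  (v5,v0,v6) [++-] → (-0.386311, -0.6691, 0)–(-1.24369, -0.6691, 0)  len=0.8574
  (v5,v6,v2) [+-+] → (-1.24369, -0.6691, 0)–(-0.386311, -0.6691, 1.03096)  len=1.3409
  (v6,v0,v7) [-+-] → (-0.386311, -0.6691, 0)–(0.386311, -0.6691, 0)  len=0.7726
  (v6,v7,v2) [--+] → (0.386311, -0.6691, 1.03096)–(-0.386311, -0.6691, 1.03096)  len=0.7726
  (v7,v0,v1) [-++] → (0.386311, -0.6691, 0)–(1.24369, -0.6691, 0)  len=0.8574
  (v7,v1,v2) [-++] → (1.24369, -0.6691, 0)–(0.386311, -0.6691, 1.03096)  len=1.3409

Chained into 1 loop(s):
  loop 1: 6 segments, perimeter = 5.9418
Total perimeter = 5.942

loops=1 perimeter=5.942


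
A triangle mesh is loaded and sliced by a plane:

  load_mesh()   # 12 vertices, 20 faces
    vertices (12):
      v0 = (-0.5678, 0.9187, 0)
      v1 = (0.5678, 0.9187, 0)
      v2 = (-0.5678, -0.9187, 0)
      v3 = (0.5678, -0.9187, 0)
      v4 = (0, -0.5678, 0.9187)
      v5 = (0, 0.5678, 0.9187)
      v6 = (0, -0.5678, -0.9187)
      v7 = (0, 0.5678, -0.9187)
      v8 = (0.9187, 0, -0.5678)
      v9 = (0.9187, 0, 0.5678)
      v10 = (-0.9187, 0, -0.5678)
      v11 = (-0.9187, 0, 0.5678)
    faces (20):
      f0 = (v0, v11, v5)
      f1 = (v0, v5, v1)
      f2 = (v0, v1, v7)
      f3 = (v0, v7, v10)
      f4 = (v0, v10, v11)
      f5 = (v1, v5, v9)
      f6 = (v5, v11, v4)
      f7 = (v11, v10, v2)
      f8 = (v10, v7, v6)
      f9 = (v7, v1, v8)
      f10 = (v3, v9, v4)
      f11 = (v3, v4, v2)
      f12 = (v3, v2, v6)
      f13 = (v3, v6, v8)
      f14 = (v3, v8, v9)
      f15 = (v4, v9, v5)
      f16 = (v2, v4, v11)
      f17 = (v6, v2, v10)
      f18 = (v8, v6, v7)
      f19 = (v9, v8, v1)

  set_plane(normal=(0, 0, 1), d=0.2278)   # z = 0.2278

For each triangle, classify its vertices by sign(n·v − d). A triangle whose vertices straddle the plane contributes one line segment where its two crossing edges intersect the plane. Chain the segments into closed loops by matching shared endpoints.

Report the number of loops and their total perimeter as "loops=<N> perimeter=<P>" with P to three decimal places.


loops=1 perimeter=5.656

Straddling triangles (10 of 20):
  (v0,v11,v5) [-++] → (-0.70858, 0.55012, 0.2278)–(-0.427009, 0.831691, 0.2278)  len=0.3982
  (v0,v5,v1) [-+-] → (-0.427009, 0.831691, 0.2278)–(0.427009, 0.831691, 0.2278)  len=0.8540
  (v0,v10,v11) [--+] → (-0.9187, 0, 0.2278)–(-0.70858, 0.55012, 0.2278)  len=0.5889
  (v1,v5,v9) [-++] → (0.427009, 0.831691, 0.2278)–(0.70858, 0.55012, 0.2278)  len=0.3982
  (v11,v10,v2) [+--] → (-0.9187, 0, 0.2278)–(-0.70858, -0.55012, 0.2278)  len=0.5889
  (v3,v9,v4) [-++] → (0.70858, -0.55012, 0.2278)–(0.427009, -0.831691, 0.2278)  len=0.3982
  (v3,v4,v2) [-+-] → (0.427009, -0.831691, 0.2278)–(-0.427009, -0.831691, 0.2278)  len=0.8540
  (v3,v8,v9) [--+] → (0.9187, 0, 0.2278)–(0.70858, -0.55012, 0.2278)  len=0.5889
  (v2,v4,v11) [-++] → (-0.427009, -0.831691, 0.2278)–(-0.70858, -0.55012, 0.2278)  len=0.3982
  (v9,v8,v1) [+--] → (0.9187, 0, 0.2278)–(0.70858, 0.55012, 0.2278)  len=0.5889

Chained into 1 loop(s):
  loop 1: 10 segments, perimeter = 5.6564
Total perimeter = 5.656


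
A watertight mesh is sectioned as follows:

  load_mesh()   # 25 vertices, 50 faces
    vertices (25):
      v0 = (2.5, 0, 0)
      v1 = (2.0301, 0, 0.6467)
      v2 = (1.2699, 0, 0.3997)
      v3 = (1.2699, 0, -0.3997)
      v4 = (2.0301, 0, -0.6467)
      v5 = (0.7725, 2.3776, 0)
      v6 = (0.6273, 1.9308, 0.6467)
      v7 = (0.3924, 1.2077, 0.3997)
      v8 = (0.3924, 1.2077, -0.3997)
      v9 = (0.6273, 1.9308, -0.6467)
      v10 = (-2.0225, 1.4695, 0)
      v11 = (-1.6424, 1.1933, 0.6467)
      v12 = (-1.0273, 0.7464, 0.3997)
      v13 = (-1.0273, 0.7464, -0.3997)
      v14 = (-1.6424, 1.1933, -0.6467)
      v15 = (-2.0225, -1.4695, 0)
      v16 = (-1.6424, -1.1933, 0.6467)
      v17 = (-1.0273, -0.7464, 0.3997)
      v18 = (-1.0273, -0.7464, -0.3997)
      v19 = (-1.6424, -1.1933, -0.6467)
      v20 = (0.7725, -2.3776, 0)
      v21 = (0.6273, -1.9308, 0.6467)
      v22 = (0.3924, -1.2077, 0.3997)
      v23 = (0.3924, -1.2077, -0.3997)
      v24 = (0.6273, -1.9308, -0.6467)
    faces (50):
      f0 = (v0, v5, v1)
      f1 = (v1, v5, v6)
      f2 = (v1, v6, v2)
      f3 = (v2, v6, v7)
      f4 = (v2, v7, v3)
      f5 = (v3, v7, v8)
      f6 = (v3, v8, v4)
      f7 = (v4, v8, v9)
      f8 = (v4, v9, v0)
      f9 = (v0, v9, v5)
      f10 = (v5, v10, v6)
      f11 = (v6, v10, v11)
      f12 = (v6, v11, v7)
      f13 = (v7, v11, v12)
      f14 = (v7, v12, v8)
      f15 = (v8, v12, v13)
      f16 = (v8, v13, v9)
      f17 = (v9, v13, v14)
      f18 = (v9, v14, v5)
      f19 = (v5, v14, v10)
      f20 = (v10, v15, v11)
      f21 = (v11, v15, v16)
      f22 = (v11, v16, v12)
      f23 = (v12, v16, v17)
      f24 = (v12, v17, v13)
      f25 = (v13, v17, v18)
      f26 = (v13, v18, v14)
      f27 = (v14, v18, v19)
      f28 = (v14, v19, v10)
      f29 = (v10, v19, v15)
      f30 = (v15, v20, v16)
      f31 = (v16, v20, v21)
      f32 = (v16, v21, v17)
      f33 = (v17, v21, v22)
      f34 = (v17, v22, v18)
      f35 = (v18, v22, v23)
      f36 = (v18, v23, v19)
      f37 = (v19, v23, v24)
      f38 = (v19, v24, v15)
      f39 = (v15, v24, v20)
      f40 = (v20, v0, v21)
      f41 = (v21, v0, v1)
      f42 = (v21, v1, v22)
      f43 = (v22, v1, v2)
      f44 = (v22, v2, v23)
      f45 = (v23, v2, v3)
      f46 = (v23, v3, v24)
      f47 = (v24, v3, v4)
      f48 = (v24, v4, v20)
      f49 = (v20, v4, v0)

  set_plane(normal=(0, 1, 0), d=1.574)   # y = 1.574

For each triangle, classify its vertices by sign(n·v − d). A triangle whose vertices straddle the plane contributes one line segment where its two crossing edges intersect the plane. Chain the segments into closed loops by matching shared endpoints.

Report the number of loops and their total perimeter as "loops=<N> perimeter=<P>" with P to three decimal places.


loops=1 perimeter=7.146

Straddling triangles (14 of 50):
  (v0,v5,v1) [-+-] → (1.35637, 1.574, 0)–(1.19755, 1.574, 0.218577)  len=0.2702
  (v1,v5,v6) [-++] → (1.19755, 1.574, 0.218577)–(0.886529, 1.574, 0.6467)  len=0.5292
  (v1,v6,v2) [-+-] → (0.886529, 1.574, 0.6467)–(0.746049, 1.574, 0.601056)  len=0.1477
  (v2,v6,v7) [-+-] → (0.746049, 1.574, 0.601056)–(0.511393, 1.574, 0.524823)  len=0.2467
  (v4,v8,v9) [--+] → (0.511393, 1.574, -0.524823)–(0.886529, 1.574, -0.6467)  len=0.3944
  (v4,v9,v0) [-+-] → (0.886529, 1.574, -0.6467)–(0.973363, 1.574, -0.527194)  len=0.1477
  (v0,v9,v5) [-++] → (0.973363, 1.574, -0.527194)–(1.35637, 1.574, 0)  len=0.6516
  (v5,v10,v6) [+-+] → (-1.70086, 1.574, 0)–(-1.42223, 1.574, 0.146499)  len=0.3148
  (v6,v10,v11) [+--] → (-1.42223, 1.574, 0.146499)–(-0.470773, 1.574, 0.6467)  len=1.0749
  (v6,v11,v7) [+--] → (-0.470773, 1.574, 0.6467)–(0.511393, 1.574, 0.524823)  len=0.9897
  (v8,v13,v9) [--+] → (0.128852, 1.574, -0.572291)–(0.511393, 1.574, -0.524823)  len=0.3855
  (v9,v13,v14) [+--] → (0.128852, 1.574, -0.572291)–(-0.470773, 1.574, -0.6467)  len=0.6042
  (v9,v14,v5) [+-+] → (-0.470773, 1.574, -0.6467)–(-0.866117, 1.574, -0.438815)  len=0.4467
  (v5,v14,v10) [+--] → (-0.866117, 1.574, -0.438815)–(-1.70086, 1.574, 0)  len=0.9431

Chained into 1 loop(s):
  loop 1: 14 segments, perimeter = 7.1464
Total perimeter = 7.146


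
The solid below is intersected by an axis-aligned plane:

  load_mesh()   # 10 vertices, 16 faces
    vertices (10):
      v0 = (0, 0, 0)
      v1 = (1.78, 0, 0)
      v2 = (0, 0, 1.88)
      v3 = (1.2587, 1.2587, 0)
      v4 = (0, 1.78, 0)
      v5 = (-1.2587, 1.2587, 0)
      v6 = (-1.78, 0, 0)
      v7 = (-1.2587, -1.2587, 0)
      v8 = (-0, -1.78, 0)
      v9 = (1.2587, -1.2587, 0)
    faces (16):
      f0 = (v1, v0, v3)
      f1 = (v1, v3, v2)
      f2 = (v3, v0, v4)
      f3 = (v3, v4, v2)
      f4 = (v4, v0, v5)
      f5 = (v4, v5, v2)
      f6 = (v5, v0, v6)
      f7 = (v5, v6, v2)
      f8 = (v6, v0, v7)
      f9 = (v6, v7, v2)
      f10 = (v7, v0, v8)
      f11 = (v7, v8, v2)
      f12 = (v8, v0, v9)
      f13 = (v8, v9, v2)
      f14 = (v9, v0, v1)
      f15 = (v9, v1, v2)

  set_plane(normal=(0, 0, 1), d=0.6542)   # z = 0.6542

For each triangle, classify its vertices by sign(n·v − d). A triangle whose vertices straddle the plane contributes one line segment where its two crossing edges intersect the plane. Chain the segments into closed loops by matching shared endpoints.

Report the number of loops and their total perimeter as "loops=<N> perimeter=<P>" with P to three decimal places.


loops=1 perimeter=7.106

Straddling triangles (8 of 16):
  (v1,v3,v2) [--+] → (0.820699, 0.820699, 0.6542)–(1.1606, 0, 0.6542)  len=0.8883
  (v3,v4,v2) [--+] → (0, 1.1606, 0.6542)–(0.820699, 0.820699, 0.6542)  len=0.8883
  (v4,v5,v2) [--+] → (-0.820699, 0.820699, 0.6542)–(0, 1.1606, 0.6542)  len=0.8883
  (v5,v6,v2) [--+] → (-1.1606, 0, 0.6542)–(-0.820699, 0.820699, 0.6542)  len=0.8883
  (v6,v7,v2) [--+] → (-0.820699, -0.820699, 0.6542)–(-1.1606, 0, 0.6542)  len=0.8883
  (v7,v8,v2) [--+] → (0, -1.1606, 0.6542)–(-0.820699, -0.820699, 0.6542)  len=0.8883
  (v8,v9,v2) [--+] → (0.820699, -0.820699, 0.6542)–(0, -1.1606, 0.6542)  len=0.8883
  (v9,v1,v2) [--+] → (1.1606, 0, 0.6542)–(0.820699, -0.820699, 0.6542)  len=0.8883

Chained into 1 loop(s):
  loop 1: 8 segments, perimeter = 7.1064
Total perimeter = 7.106


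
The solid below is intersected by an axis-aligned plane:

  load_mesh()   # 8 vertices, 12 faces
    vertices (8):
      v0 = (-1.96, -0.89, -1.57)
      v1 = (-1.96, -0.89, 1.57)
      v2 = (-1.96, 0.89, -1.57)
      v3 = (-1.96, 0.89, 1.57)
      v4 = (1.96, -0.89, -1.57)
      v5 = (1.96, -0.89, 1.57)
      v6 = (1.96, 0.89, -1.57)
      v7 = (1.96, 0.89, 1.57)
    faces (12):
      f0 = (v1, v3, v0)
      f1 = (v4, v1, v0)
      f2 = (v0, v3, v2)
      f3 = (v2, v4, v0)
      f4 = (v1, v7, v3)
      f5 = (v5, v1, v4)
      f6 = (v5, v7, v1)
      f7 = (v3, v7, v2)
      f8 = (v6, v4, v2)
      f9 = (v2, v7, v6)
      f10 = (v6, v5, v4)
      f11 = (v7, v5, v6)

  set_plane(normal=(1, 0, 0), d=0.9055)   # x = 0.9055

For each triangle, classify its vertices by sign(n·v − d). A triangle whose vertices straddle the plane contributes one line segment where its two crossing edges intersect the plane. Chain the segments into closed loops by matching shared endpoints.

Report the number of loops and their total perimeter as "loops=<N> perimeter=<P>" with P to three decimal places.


Straddling triangles (8 of 12):
  (v4,v1,v0) [+--] → (0.9055, -0.89, -0.725324)–(0.9055, -0.89, -1.57)  len=0.8447
  (v2,v4,v0) [-+-] → (0.9055, -0.411171, -1.57)–(0.9055, -0.89, -1.57)  len=0.4788
  (v1,v7,v3) [-+-] → (0.9055, 0.411171, 1.57)–(0.9055, 0.89, 1.57)  len=0.4788
  (v5,v1,v4) [+-+] → (0.9055, -0.89, 1.57)–(0.9055, -0.89, -0.725324)  len=2.2953
  (v5,v7,v1) [++-] → (0.9055, 0.411171, 1.57)–(0.9055, -0.89, 1.57)  len=1.3012
  (v3,v7,v2) [-+-] → (0.9055, 0.89, 1.57)–(0.9055, 0.89, 0.725324)  len=0.8447
  (v6,v4,v2) [++-] → (0.9055, -0.411171, -1.57)–(0.9055, 0.89, -1.57)  len=1.3012
  (v2,v7,v6) [-++] → (0.9055, 0.89, 0.725324)–(0.9055, 0.89, -1.57)  len=2.2953

Chained into 1 loop(s):
  loop 1: 8 segments, perimeter = 9.8400
Total perimeter = 9.840

loops=1 perimeter=9.840


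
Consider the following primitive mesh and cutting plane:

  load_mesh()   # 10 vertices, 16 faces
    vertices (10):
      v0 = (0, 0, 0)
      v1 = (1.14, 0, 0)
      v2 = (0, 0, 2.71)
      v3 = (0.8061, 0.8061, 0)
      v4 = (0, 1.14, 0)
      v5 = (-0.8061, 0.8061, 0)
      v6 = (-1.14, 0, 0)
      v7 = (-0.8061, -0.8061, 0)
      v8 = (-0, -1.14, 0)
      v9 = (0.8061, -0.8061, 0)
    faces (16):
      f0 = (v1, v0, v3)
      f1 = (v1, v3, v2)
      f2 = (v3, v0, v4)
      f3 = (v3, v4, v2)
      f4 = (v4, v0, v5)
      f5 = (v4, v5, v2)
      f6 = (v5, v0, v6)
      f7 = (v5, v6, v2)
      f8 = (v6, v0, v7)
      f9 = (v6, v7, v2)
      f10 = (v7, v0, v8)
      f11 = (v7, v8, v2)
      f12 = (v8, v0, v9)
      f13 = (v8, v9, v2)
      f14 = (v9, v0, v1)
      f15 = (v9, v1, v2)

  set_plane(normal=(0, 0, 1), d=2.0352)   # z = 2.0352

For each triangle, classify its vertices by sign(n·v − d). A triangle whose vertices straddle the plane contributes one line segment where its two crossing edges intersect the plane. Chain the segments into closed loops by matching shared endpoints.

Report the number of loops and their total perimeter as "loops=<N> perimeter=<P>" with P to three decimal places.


Straddling triangles (8 of 16):
  (v1,v3,v2) [--+] → (0.200722, 0.200722, 2.0352)–(0.283864, 0, 2.0352)  len=0.2173
  (v3,v4,v2) [--+] → (0, 0.283864, 2.0352)–(0.200722, 0.200722, 2.0352)  len=0.2173
  (v4,v5,v2) [--+] → (-0.200722, 0.200722, 2.0352)–(0, 0.283864, 2.0352)  len=0.2173
  (v5,v6,v2) [--+] → (-0.283864, 0, 2.0352)–(-0.200722, 0.200722, 2.0352)  len=0.2173
  (v6,v7,v2) [--+] → (-0.200722, -0.200722, 2.0352)–(-0.283864, 0, 2.0352)  len=0.2173
  (v7,v8,v2) [--+] → (0, -0.283864, 2.0352)–(-0.200722, -0.200722, 2.0352)  len=0.2173
  (v8,v9,v2) [--+] → (0.200722, -0.200722, 2.0352)–(0, -0.283864, 2.0352)  len=0.2173
  (v9,v1,v2) [--+] → (0.283864, 0, 2.0352)–(0.200722, -0.200722, 2.0352)  len=0.2173

Chained into 1 loop(s):
  loop 1: 8 segments, perimeter = 1.7381
Total perimeter = 1.738

loops=1 perimeter=1.738


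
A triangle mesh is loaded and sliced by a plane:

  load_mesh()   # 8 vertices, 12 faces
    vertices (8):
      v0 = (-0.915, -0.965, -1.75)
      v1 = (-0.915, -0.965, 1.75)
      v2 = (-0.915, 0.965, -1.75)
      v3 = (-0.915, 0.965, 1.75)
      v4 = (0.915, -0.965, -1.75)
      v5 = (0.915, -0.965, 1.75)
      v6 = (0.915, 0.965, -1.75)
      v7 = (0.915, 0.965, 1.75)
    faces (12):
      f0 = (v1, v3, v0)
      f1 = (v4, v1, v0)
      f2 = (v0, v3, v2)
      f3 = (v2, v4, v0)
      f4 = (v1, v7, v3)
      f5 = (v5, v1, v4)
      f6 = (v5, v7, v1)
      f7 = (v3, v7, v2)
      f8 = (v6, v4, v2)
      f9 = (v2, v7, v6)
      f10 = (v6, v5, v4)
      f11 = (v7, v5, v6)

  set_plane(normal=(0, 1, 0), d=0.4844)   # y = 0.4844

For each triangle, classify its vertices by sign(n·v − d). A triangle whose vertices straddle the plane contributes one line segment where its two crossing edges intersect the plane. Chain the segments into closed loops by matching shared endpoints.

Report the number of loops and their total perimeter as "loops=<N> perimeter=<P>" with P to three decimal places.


loops=1 perimeter=10.660

Straddling triangles (8 of 12):
  (v1,v3,v0) [-+-] → (-0.915, 0.4844, 1.75)–(-0.915, 0.4844, 0.878446)  len=0.8716
  (v0,v3,v2) [-++] → (-0.915, 0.4844, 0.878446)–(-0.915, 0.4844, -1.75)  len=2.6284
  (v2,v4,v0) [+--] → (-0.459302, 0.4844, -1.75)–(-0.915, 0.4844, -1.75)  len=0.4557
  (v1,v7,v3) [-++] → (0.459302, 0.4844, 1.75)–(-0.915, 0.4844, 1.75)  len=1.3743
  (v5,v7,v1) [-+-] → (0.915, 0.4844, 1.75)–(0.459302, 0.4844, 1.75)  len=0.4557
  (v6,v4,v2) [+-+] → (0.915, 0.4844, -1.75)–(-0.459302, 0.4844, -1.75)  len=1.3743
  (v6,v5,v4) [+--] → (0.915, 0.4844, -0.878446)–(0.915, 0.4844, -1.75)  len=0.8716
  (v7,v5,v6) [+-+] → (0.915, 0.4844, 1.75)–(0.915, 0.4844, -0.878446)  len=2.6284

Chained into 1 loop(s):
  loop 1: 8 segments, perimeter = 10.6600
Total perimeter = 10.660


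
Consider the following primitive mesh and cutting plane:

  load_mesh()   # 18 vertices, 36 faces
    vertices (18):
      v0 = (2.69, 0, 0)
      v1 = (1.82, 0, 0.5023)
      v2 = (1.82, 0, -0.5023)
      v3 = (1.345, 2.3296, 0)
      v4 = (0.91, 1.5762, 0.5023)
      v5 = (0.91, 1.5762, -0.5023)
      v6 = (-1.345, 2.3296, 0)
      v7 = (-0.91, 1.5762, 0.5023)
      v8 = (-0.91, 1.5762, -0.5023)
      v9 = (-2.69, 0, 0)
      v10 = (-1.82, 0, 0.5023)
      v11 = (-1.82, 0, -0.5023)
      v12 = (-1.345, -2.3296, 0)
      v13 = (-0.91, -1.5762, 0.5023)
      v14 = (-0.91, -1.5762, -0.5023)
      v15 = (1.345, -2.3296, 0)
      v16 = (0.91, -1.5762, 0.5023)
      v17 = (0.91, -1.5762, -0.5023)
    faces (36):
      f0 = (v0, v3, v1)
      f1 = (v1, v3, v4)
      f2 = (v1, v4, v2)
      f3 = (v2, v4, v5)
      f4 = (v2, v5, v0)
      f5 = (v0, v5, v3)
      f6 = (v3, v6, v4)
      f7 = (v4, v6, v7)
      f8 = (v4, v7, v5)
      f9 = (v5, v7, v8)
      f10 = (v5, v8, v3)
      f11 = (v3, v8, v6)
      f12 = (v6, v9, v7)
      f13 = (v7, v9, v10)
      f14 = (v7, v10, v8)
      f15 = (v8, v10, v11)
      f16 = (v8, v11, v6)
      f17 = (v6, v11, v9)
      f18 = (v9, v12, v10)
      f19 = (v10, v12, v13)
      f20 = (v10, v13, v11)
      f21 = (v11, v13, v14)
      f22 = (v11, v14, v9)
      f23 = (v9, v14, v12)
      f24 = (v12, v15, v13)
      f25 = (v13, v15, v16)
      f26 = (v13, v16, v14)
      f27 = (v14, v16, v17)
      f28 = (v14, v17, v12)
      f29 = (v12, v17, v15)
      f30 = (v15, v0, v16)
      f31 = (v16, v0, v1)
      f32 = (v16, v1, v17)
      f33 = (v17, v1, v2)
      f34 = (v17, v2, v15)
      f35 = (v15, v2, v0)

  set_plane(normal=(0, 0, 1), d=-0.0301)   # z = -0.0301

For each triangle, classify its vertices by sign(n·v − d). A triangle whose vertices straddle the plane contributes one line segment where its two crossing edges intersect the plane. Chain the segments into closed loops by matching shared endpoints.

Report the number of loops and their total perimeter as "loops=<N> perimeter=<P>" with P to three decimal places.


Straddling triangles (24 of 36):
  (v1,v4,v2) [++-] → (1.39227, 0.740874, -0.0301)–(1.82, 0, -0.0301)  len=0.8555
  (v2,v4,v5) [-+-] → (1.39227, 0.740874, -0.0301)–(0.91, 1.5762, -0.0301)  len=0.9645
  (v2,v5,v0) [--+] → (2.58333, 0.0944528, -0.0301)–(2.63787, 0, -0.0301)  len=0.1091
  (v0,v5,v3) [+-+] → (2.58333, 0.0944528, -0.0301)–(1.31893, 2.28445, -0.0301)  len=2.5288
  (v4,v7,v5) [++-] → (0.0545312, 1.5762, -0.0301)–(0.91, 1.5762, -0.0301)  len=0.8555
  (v5,v7,v8) [-+-] → (0.0545312, 1.5762, -0.0301)–(-0.91, 1.5762, -0.0301)  len=0.9645
  (v5,v8,v3) [--+] → (1.20987, 2.28445, -0.0301)–(1.31893, 2.28445, -0.0301)  len=0.1091
  (v3,v8,v6) [+-+] → (1.20987, 2.28445, -0.0301)–(-1.31893, 2.28445, -0.0301)  len=2.5288
  (v7,v10,v8) [++-] → (-1.33773, 0.835326, -0.0301)–(-0.91, 1.5762, -0.0301)  len=0.8555
  (v8,v10,v11) [-+-] → (-1.33773, 0.835326, -0.0301)–(-1.82, 0, -0.0301)  len=0.9645
  (v8,v11,v6) [--+] → (-1.37346, 2.19, -0.0301)–(-1.31893, 2.28445, -0.0301)  len=0.1091
  (v6,v11,v9) [+-+] → (-1.37346, 2.19, -0.0301)–(-2.63787, 0, -0.0301)  len=2.5288
  (v10,v13,v11) [++-] → (-1.39227, -0.740874, -0.0301)–(-1.82, 0, -0.0301)  len=0.8555
  (v11,v13,v14) [-+-] → (-1.39227, -0.740874, -0.0301)–(-0.91, -1.5762, -0.0301)  len=0.9645
  (v11,v14,v9) [--+] → (-2.58333, -0.0944528, -0.0301)–(-2.63787, 0, -0.0301)  len=0.1091
  (v9,v14,v12) [+-+] → (-2.58333, -0.0944528, -0.0301)–(-1.31893, -2.28445, -0.0301)  len=2.5288
  (v13,v16,v14) [++-] → (-0.0545312, -1.5762, -0.0301)–(-0.91, -1.5762, -0.0301)  len=0.8555
  (v14,v16,v17) [-+-] → (-0.0545312, -1.5762, -0.0301)–(0.91, -1.5762, -0.0301)  len=0.9645
  (v14,v17,v12) [--+] → (-1.20987, -2.28445, -0.0301)–(-1.31893, -2.28445, -0.0301)  len=0.1091
  (v12,v17,v15) [+-+] → (-1.20987, -2.28445, -0.0301)–(1.31893, -2.28445, -0.0301)  len=2.5288
  (v16,v1,v17) [++-] → (1.33773, -0.835326, -0.0301)–(0.91, -1.5762, -0.0301)  len=0.8555
  (v17,v1,v2) [-+-] → (1.33773, -0.835326, -0.0301)–(1.82, 0, -0.0301)  len=0.9645
  (v17,v2,v15) [--+] → (1.37346, -2.19, -0.0301)–(1.31893, -2.28445, -0.0301)  len=0.1091
  (v15,v2,v0) [+-+] → (1.37346, -2.19, -0.0301)–(2.63787, 0, -0.0301)  len=2.5288

Chained into 2 loop(s):
  loop 1: 12 segments, perimeter = 10.9201
  loop 2: 12 segments, perimeter = 15.8272
Total perimeter = 26.747

loops=2 perimeter=26.747
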